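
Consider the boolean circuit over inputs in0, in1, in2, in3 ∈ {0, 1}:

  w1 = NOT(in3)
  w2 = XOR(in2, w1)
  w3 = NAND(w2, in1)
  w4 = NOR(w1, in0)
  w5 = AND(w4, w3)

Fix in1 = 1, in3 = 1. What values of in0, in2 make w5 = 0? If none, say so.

w5 = AND(w4, w3) must be 0, so at least one of w4, w3 is 0.
Check with in1 = 1, in3 = 1 and in0=0, in2=1:
w1 = NOT(in3) = NOT 1 = 0
w2 = XOR(in2, w1) = XOR(1, 0) = 1
w3 = NAND(w2, in1) = NAND(1, 1) = 0
w4 = NOR(w1, in0) = NOR(0, 0) = 1
w5 = AND(w4, w3) = AND(1, 0) = 0
So w5 = 0.

in0=0, in2=1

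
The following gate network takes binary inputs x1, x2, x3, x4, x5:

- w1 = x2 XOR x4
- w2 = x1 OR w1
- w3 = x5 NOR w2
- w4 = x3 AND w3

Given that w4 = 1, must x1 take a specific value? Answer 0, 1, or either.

w4 = x3 AND w3 must be 1, so both x3 = 1 and w3 = 1.
Every assignment with w4 = 1 has x1 = 0; there are 2 such assignment(s).
  x1=0, x2=0, x3=1, x4=0, x5=0
  x1=0, x2=1, x3=1, x4=1, x5=0

0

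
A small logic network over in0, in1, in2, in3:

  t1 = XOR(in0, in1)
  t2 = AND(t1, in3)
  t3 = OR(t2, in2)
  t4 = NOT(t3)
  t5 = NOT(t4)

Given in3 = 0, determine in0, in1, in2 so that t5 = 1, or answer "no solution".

in0=1, in1=1, in2=1

Check with in3 = 0 and in0=1, in1=1, in2=1:
t1 = XOR(in0, in1) = XOR(1, 1) = 0
t2 = AND(t1, in3) = AND(0, 0) = 0
t3 = OR(t2, in2) = OR(0, 1) = 1
t4 = NOT(t3) = NOT 1 = 0
t5 = NOT(t4) = NOT 0 = 1
So t5 = 1.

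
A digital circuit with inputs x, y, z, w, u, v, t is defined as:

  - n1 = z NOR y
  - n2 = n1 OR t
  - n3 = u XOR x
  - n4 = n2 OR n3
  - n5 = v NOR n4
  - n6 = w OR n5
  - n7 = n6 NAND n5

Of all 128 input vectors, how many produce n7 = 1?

n7 = n6 NAND n5 must be 1, so at least one of n6, n5 is 0.
Enumerating the 128 input combinations, 116 give n7 = 1 and 12 give n7 = 0.

116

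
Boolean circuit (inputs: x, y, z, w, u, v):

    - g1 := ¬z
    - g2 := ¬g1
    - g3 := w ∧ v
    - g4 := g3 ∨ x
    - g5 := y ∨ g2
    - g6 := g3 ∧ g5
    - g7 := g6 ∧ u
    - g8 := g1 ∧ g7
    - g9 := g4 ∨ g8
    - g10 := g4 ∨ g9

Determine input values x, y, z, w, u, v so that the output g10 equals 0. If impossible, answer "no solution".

g10 = g4 ∨ g9 must be 0, so both g4 = 0 and g9 = 0.
g4 = g3 ∨ x must be 0, so both g3 = 0 and x = 0.
g9 = g4 ∨ g8 must be 0, so both g4 = 0 and g8 = 0.
Check with x=0, y=1, z=1, w=1, u=1, v=0:
g1 = ¬z = ¬1 = 0
g2 = ¬g1 = ¬0 = 1
g3 = w ∧ v = 1 ∧ 0 = 0
g4 = g3 ∨ x = 0 ∨ 0 = 0
g5 = y ∨ g2 = 1 ∨ 1 = 1
g6 = g3 ∧ g5 = 0 ∧ 1 = 0
g7 = g6 ∧ u = 0 ∧ 1 = 0
g8 = g1 ∧ g7 = 0 ∧ 0 = 0
g9 = g4 ∨ g8 = 0 ∨ 0 = 0
g10 = g4 ∨ g9 = 0 ∨ 0 = 0
So g10 = 0 as required.

x=0, y=1, z=1, w=1, u=1, v=0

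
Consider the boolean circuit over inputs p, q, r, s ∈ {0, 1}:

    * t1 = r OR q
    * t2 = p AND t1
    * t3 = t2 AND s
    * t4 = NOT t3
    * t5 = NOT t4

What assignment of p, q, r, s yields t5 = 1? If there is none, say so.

p=1, q=1, r=0, s=1

t5 = NOT t4 must be 1, so t4 = 0.
t4 = NOT t3 must be 0, so t3 = 1.
Check with p=1, q=1, r=0, s=1:
t1 = r OR q = 0 OR 1 = 1
t2 = p AND t1 = 1 AND 1 = 1
t3 = t2 AND s = 1 AND 1 = 1
t4 = NOT t3 = NOT 1 = 0
t5 = NOT t4 = NOT 0 = 1
So t5 = 1 as required.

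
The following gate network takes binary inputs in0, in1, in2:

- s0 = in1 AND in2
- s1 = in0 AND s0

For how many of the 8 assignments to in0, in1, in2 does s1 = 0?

7

s1 = in0 AND s0 must be 0, so at least one of in0, s0 is 0.
Enumerating the 8 input combinations, 7 give s1 = 0 and 1 give s1 = 1.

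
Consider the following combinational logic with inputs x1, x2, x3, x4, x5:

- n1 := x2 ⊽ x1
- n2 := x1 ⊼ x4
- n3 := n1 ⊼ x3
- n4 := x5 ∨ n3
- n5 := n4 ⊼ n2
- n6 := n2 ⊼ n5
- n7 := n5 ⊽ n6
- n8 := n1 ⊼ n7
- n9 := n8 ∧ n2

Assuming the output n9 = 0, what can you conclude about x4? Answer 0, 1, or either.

1

n9 = n8 ∧ n2 must be 0, so at least one of n8, n2 is 0.
Every assignment with n9 = 0 has x4 = 1; there are 8 such assignment(s).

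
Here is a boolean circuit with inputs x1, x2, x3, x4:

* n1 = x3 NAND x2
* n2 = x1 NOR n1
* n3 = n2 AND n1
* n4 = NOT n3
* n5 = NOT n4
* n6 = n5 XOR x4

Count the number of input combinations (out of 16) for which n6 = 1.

n6 = n5 XOR x4 must be 1, so n5 and x4 differ.
Enumerating the 16 input combinations, 8 give n6 = 1 and 8 give n6 = 0.

8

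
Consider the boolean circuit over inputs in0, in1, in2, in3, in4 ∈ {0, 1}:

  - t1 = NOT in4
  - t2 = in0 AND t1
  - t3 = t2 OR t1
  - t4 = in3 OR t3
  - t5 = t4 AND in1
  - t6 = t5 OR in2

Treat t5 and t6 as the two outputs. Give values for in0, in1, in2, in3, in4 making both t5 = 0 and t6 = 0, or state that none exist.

Check with in0=1 in1=0 in2=0 in3=0 in4=0:
t1 = NOT in4 = NOT 0 = 1
t2 = in0 AND t1 = 1 AND 1 = 1
t3 = t2 OR t1 = 1 OR 1 = 1
t4 = in3 OR t3 = 0 OR 1 = 1
t5 = t4 AND in1 = 1 AND 0 = 0
t6 = t5 OR in2 = 0 OR 0 = 0
So t5 = 0 and t6 = 0.

in0=1 in1=0 in2=0 in3=0 in4=0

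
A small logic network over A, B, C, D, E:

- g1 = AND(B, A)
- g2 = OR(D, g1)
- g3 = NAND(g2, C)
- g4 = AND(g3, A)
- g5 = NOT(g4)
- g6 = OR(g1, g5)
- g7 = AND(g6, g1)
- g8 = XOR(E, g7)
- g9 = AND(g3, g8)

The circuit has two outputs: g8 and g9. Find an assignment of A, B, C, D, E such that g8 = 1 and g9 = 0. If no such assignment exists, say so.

Check with A=1 B=1 C=1 D=1 E=0:
g1 = AND(B, A) = AND(1, 1) = 1
g2 = OR(D, g1) = OR(1, 1) = 1
g3 = NAND(g2, C) = NAND(1, 1) = 0
g4 = AND(g3, A) = AND(0, 1) = 0
g5 = NOT(g4) = NOT 0 = 1
g6 = OR(g1, g5) = OR(1, 1) = 1
g7 = AND(g6, g1) = AND(1, 1) = 1
g8 = XOR(E, g7) = XOR(0, 1) = 1
g9 = AND(g3, g8) = AND(0, 1) = 0
So g8 = 1 and g9 = 0.

A=1 B=1 C=1 D=1 E=0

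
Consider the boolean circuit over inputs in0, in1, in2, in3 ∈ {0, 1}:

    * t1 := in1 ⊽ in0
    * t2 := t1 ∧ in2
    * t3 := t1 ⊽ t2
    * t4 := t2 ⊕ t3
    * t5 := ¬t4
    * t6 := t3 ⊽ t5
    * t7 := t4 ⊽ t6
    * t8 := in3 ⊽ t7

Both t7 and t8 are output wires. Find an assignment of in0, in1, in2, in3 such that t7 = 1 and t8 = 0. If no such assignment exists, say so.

Check with in0=0, in1=0, in2=0, in3=0:
t1 = in1 ⊽ in0 = 0 ⊽ 0 = 1
t2 = t1 ∧ in2 = 1 ∧ 0 = 0
t3 = t1 ⊽ t2 = 1 ⊽ 0 = 0
t4 = t2 ⊕ t3 = 0 ⊕ 0 = 0
t5 = ¬t4 = ¬0 = 1
t6 = t3 ⊽ t5 = 0 ⊽ 1 = 0
t7 = t4 ⊽ t6 = 0 ⊽ 0 = 1
t8 = in3 ⊽ t7 = 0 ⊽ 1 = 0
So t7 = 1 and t8 = 0.

in0=0, in1=0, in2=0, in3=0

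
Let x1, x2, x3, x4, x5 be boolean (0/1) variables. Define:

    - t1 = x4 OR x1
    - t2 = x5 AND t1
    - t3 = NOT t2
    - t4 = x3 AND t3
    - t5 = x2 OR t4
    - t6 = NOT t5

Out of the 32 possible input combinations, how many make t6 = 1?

11

t6 = NOT t5 must be 1, so t5 = 0.
Enumerating the 32 input combinations, 11 give t6 = 1 and 21 give t6 = 0.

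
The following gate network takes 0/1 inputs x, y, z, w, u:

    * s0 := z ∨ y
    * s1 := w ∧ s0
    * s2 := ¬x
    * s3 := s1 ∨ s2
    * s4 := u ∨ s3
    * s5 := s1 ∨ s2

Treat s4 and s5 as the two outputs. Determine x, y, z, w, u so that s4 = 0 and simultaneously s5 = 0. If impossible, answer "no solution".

x=1 y=1 z=0 w=0 u=0

Check with x=1 y=1 z=0 w=0 u=0:
s0 = z ∨ y = 0 ∨ 1 = 1
s1 = w ∧ s0 = 0 ∧ 1 = 0
s2 = ¬x = ¬1 = 0
s3 = s1 ∨ s2 = 0 ∨ 0 = 0
s4 = u ∨ s3 = 0 ∨ 0 = 0
s5 = s1 ∨ s2 = 0 ∨ 0 = 0
So s4 = 0 and s5 = 0.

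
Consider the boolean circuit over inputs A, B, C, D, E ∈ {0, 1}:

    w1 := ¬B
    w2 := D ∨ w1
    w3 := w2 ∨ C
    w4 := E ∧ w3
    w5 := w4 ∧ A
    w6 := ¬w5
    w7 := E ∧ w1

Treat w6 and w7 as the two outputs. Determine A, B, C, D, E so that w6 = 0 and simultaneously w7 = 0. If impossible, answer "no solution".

Check with A=1, B=1, C=1, D=1, E=1:
w1 = ¬B = ¬1 = 0
w2 = D ∨ w1 = 1 ∨ 0 = 1
w3 = w2 ∨ C = 1 ∨ 1 = 1
w4 = E ∧ w3 = 1 ∧ 1 = 1
w5 = w4 ∧ A = 1 ∧ 1 = 1
w6 = ¬w5 = ¬1 = 0
w7 = E ∧ w1 = 1 ∧ 0 = 0
So w6 = 0 and w7 = 0.

A=1, B=1, C=1, D=1, E=1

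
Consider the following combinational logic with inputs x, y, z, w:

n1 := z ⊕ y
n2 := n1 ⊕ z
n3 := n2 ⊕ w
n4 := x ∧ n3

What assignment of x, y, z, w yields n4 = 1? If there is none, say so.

n4 = x ∧ n3 must be 1, so both x = 1 and n3 = 1.
n3 = n2 ⊕ w must be 1, so n2 and w differ.
Check with x=1, y=0, z=1, w=1:
n1 = z ⊕ y = 1 ⊕ 0 = 1
n2 = n1 ⊕ z = 1 ⊕ 1 = 0
n3 = n2 ⊕ w = 0 ⊕ 1 = 1
n4 = x ∧ n3 = 1 ∧ 1 = 1
So n4 = 1 as required.

x=1, y=0, z=1, w=1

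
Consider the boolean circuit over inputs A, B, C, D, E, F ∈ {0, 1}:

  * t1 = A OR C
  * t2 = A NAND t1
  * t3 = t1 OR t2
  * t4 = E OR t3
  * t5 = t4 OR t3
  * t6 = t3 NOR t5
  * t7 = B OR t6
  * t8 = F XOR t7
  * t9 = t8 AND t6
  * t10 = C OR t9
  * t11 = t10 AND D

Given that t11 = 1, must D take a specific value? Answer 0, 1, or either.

t11 = t10 AND D must be 1, so both t10 = 1 and D = 1.
t10 = C OR t9 must be 1, so at least one of C, t9 is 1.
Every assignment with t11 = 1 has D = 1; there are 16 such assignment(s).

1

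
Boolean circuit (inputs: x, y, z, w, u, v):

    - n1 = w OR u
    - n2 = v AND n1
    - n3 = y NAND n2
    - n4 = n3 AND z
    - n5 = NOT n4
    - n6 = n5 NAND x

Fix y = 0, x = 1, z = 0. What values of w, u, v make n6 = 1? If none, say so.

no solution exists

With y = 0, x = 1, z = 0 fixed, none of the 8 settings of w, u, v give n6 = 1.
For example, with w=0, u=0, v=0:
n1 = w OR u = 0 OR 0 = 0
n2 = v AND n1 = 0 AND 0 = 0
n3 = y NAND n2 = 0 NAND 0 = 1
n4 = n3 AND z = 1 AND 0 = 0
n5 = NOT n4 = NOT 0 = 1
n6 = n5 NAND x = 1 NAND 1 = 0
giving n6 = 0 ≠ 1.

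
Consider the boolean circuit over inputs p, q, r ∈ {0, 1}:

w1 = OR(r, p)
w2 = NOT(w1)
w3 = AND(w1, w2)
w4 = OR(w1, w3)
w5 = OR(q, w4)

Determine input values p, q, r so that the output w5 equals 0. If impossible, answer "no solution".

p=0, q=0, r=0

w5 = OR(q, w4) must be 0, so both q = 0 and w4 = 0.
w4 = OR(w1, w3) must be 0, so both w1 = 0 and w3 = 0.
Check with p=0, q=0, r=0:
w1 = OR(r, p) = OR(0, 0) = 0
w2 = NOT(w1) = NOT 0 = 1
w3 = AND(w1, w2) = AND(0, 1) = 0
w4 = OR(w1, w3) = OR(0, 0) = 0
w5 = OR(q, w4) = OR(0, 0) = 0
So w5 = 0 as required.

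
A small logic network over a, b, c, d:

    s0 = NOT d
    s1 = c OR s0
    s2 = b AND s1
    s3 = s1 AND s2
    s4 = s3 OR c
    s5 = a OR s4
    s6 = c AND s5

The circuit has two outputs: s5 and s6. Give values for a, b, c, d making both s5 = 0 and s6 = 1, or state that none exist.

no solution exists

Across all 16 input combinations, none give both s5 = 0 and s6 = 1.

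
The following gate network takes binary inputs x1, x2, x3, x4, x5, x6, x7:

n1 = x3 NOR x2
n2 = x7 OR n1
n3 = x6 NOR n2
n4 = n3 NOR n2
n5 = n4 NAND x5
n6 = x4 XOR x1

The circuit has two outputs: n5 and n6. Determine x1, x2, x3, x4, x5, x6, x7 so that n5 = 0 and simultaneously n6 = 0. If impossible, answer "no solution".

x1=0, x2=0, x3=1, x4=0, x5=1, x6=1, x7=0

Check with x1=0, x2=0, x3=1, x4=0, x5=1, x6=1, x7=0:
n1 = x3 NOR x2 = 1 NOR 0 = 0
n2 = x7 OR n1 = 0 OR 0 = 0
n3 = x6 NOR n2 = 1 NOR 0 = 0
n4 = n3 NOR n2 = 0 NOR 0 = 1
n5 = n4 NAND x5 = 1 NAND 1 = 0
n6 = x4 XOR x1 = 0 XOR 0 = 0
So n5 = 0 and n6 = 0.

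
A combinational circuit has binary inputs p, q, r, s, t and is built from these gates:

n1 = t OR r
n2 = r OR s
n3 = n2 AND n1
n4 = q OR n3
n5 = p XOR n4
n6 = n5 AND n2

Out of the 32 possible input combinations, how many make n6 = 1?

n6 = n5 AND n2 must be 1, so both n5 = 1 and n2 = 1.
Enumerating the 32 input combinations, 12 give n6 = 1 and 20 give n6 = 0.

12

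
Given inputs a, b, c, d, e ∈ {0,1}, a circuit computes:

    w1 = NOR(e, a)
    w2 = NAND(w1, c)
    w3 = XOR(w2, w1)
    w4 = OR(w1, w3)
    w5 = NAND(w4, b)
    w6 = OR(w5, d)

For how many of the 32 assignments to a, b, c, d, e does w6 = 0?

8

w6 = OR(w5, d) must be 0, so both w5 = 0 and d = 0.
w5 = NAND(w4, b) must be 0, so both w4 = 1 and b = 1.
w4 = OR(w1, w3) must be 1, so at least one of w1, w3 is 1.
Enumerating the 32 input combinations, 8 give w6 = 0 and 24 give w6 = 1.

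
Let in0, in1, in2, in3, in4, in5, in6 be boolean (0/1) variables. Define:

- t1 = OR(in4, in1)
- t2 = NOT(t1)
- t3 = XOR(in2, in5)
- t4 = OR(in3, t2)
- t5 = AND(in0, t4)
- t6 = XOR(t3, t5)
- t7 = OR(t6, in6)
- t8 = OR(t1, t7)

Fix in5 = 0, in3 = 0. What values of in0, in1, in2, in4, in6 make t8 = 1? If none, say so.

in0=0, in1=0, in2=1, in4=0, in6=0

t8 = OR(t1, t7) must be 1, so at least one of t1, t7 is 1.
Check with in5 = 0, in3 = 0 and in0=0, in1=0, in2=1, in4=0, in6=0:
t1 = OR(in4, in1) = OR(0, 0) = 0
t2 = NOT(t1) = NOT 0 = 1
t3 = XOR(in2, in5) = XOR(1, 0) = 1
t4 = OR(in3, t2) = OR(0, 1) = 1
t5 = AND(in0, t4) = AND(0, 1) = 0
t6 = XOR(t3, t5) = XOR(1, 0) = 1
t7 = OR(t6, in6) = OR(1, 0) = 1
t8 = OR(t1, t7) = OR(0, 1) = 1
So t8 = 1.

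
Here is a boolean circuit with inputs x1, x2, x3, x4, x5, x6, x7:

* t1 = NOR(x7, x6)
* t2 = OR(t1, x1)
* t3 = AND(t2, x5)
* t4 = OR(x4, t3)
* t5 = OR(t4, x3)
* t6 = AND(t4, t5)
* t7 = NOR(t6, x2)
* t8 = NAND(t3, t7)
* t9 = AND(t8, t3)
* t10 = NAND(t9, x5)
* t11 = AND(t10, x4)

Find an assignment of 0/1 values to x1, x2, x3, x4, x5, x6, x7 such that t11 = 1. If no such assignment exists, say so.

t11 = AND(t10, x4) must be 1, so both t10 = 1 and x4 = 1.
t10 = NAND(t9, x5) must be 1, so at least one of t9, x5 is 0.
Check with x1=0 x2=0 x3=0 x4=1 x5=1 x6=0 x7=1:
t1 = NOR(x7, x6) = NOR(1, 0) = 0
t2 = OR(t1, x1) = OR(0, 0) = 0
t3 = AND(t2, x5) = AND(0, 1) = 0
t4 = OR(x4, t3) = OR(1, 0) = 1
t5 = OR(t4, x3) = OR(1, 0) = 1
t6 = AND(t4, t5) = AND(1, 1) = 1
t7 = NOR(t6, x2) = NOR(1, 0) = 0
t8 = NAND(t3, t7) = NAND(0, 0) = 1
t9 = AND(t8, t3) = AND(1, 0) = 0
t10 = NAND(t9, x5) = NAND(0, 1) = 1
t11 = AND(t10, x4) = AND(1, 1) = 1
So t11 = 1 as required.

x1=0 x2=0 x3=0 x4=1 x5=1 x6=0 x7=1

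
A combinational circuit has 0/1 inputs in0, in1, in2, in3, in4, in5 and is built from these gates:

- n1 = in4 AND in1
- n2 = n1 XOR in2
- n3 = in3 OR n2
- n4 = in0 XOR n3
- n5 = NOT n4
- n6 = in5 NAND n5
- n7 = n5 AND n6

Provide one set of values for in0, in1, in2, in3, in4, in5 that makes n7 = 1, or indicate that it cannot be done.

n7 = n5 AND n6 must be 1, so both n5 = 1 and n6 = 1.
Check with in0=1, in1=1, in2=0, in3=1, in4=0, in5=0:
n1 = in4 AND in1 = 0 AND 1 = 0
n2 = n1 XOR in2 = 0 XOR 0 = 0
n3 = in3 OR n2 = 1 OR 0 = 1
n4 = in0 XOR n3 = 1 XOR 1 = 0
n5 = NOT n4 = NOT 0 = 1
n6 = in5 NAND n5 = 0 NAND 1 = 1
n7 = n5 AND n6 = 1 AND 1 = 1
So n7 = 1 as required.

in0=1, in1=1, in2=0, in3=1, in4=0, in5=0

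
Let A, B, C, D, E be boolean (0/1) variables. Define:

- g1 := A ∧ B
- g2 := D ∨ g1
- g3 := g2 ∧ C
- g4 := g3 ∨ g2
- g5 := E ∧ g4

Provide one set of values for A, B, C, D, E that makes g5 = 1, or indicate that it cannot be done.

g5 = E ∧ g4 must be 1, so both E = 1 and g4 = 1.
Check with A=1, B=0, C=1, D=1, E=1:
g1 = A ∧ B = 1 ∧ 0 = 0
g2 = D ∨ g1 = 1 ∨ 0 = 1
g3 = g2 ∧ C = 1 ∧ 1 = 1
g4 = g3 ∨ g2 = 1 ∨ 1 = 1
g5 = E ∧ g4 = 1 ∧ 1 = 1
So g5 = 1 as required.

A=1, B=0, C=1, D=1, E=1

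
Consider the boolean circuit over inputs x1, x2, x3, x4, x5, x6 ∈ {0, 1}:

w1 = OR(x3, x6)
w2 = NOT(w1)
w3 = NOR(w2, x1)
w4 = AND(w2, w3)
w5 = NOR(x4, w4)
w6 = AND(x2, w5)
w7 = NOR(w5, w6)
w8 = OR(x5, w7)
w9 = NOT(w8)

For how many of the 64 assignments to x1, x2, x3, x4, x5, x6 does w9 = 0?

48

w9 = NOT(w8) must be 0, so w8 = 1.
Enumerating the 64 input combinations, 48 give w9 = 0 and 16 give w9 = 1.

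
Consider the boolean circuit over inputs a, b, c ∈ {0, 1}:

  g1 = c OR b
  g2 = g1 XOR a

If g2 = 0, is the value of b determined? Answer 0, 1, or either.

Both values of b occur among assignments with g2 = 0:
  b=0: a=0, b=0, c=0
  b=1: a=1, b=1, c=0

either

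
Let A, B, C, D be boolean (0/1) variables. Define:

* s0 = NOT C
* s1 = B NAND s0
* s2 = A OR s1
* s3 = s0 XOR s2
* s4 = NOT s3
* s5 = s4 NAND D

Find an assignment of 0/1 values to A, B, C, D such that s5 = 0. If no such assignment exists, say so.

Check with A=0 B=0 C=0 D=1:
s0 = NOT C = NOT 0 = 1
s1 = B NAND s0 = 0 NAND 1 = 1
s2 = A OR s1 = 0 OR 1 = 1
s3 = s0 XOR s2 = 1 XOR 1 = 0
s4 = NOT s3 = NOT 0 = 1
s5 = s4 NAND D = 1 NAND 1 = 0
So s5 = 0 as required.

A=0 B=0 C=0 D=1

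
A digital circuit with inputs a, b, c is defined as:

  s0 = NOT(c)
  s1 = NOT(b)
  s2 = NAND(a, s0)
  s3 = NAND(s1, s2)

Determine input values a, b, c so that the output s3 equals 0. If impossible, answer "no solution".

a=0, b=0, c=0

s3 = NAND(s1, s2) must be 0, so both s1 = 1 and s2 = 1.
s1 = NOT(b) must be 1, so b = 0.
s2 = NAND(a, s0) must be 1, so at least one of a, s0 is 0.
Check with a=0, b=0, c=0:
s0 = NOT(c) = NOT 0 = 1
s1 = NOT(b) = NOT 0 = 1
s2 = NAND(a, s0) = NAND(0, 1) = 1
s3 = NAND(s1, s2) = NAND(1, 1) = 0
So s3 = 0 as required.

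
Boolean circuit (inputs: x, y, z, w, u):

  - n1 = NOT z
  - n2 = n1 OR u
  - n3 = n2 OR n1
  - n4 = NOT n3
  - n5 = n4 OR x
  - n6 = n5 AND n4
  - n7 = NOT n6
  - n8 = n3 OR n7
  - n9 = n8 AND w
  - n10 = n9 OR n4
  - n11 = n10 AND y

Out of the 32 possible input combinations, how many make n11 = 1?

10

n11 = n10 AND y must be 1, so both n10 = 1 and y = 1.
n10 = n9 OR n4 must be 1, so at least one of n9, n4 is 1.
Enumerating the 32 input combinations, 10 give n11 = 1 and 22 give n11 = 0.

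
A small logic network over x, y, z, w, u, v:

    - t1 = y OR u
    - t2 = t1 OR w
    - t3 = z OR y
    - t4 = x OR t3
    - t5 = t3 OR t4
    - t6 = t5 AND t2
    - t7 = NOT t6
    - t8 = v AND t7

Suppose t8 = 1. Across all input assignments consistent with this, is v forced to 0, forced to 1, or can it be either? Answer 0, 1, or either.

1

t8 = v AND t7 must be 1, so both v = 1 and t7 = 1.
t7 = NOT t6 must be 1, so t6 = 0.
t6 = t5 AND t2 must be 0, so at least one of t5, t2 is 0.
Every assignment with t8 = 1 has v = 1; there are 7 such assignment(s).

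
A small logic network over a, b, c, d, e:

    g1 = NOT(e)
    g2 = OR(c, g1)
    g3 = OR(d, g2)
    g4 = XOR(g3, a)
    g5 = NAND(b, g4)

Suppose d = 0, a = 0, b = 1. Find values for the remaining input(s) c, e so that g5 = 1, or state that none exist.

c=0, e=1

g5 = NAND(b, g4) must be 1, so at least one of b, g4 is 0.
Check with d = 0, a = 0, b = 1 and c=0, e=1:
g1 = NOT(e) = NOT 1 = 0
g2 = OR(c, g1) = OR(0, 0) = 0
g3 = OR(d, g2) = OR(0, 0) = 0
g4 = XOR(g3, a) = XOR(0, 0) = 0
g5 = NAND(b, g4) = NAND(1, 0) = 1
So g5 = 1.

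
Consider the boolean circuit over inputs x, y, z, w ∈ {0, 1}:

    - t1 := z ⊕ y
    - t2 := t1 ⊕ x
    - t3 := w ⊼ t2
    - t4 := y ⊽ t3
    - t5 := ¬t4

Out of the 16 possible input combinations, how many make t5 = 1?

t5 = ¬t4 must be 1, so t4 = 0.
Enumerating the 16 input combinations, 14 give t5 = 1 and 2 give t5 = 0.

14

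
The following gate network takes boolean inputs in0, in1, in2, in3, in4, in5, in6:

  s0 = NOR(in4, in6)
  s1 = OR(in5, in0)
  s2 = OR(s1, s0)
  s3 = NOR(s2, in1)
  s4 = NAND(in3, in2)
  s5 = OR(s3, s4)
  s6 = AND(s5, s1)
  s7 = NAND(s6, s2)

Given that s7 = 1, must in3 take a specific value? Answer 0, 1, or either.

Both values of in3 occur among assignments with s7 = 1:
  in3=0: in0=0, in1=0, in2=0, in3=0, in4=0, in5=0, in6=0
  in3=1: in0=0, in1=0, in2=0, in3=1, in4=0, in5=0, in6=0

either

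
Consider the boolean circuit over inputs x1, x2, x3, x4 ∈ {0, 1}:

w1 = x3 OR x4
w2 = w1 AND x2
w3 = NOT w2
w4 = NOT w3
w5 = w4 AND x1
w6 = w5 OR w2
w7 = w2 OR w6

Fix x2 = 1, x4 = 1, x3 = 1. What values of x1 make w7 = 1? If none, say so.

x1=0

w7 = w2 OR w6 must be 1, so at least one of w2, w6 is 1.
Check with x2 = 1, x4 = 1, x3 = 1 and x1=0:
w1 = x3 OR x4 = 1 OR 1 = 1
w2 = w1 AND x2 = 1 AND 1 = 1
w3 = NOT w2 = NOT 1 = 0
w4 = NOT w3 = NOT 0 = 1
w5 = w4 AND x1 = 1 AND 0 = 0
w6 = w5 OR w2 = 0 OR 1 = 1
w7 = w2 OR w6 = 1 OR 1 = 1
So w7 = 1.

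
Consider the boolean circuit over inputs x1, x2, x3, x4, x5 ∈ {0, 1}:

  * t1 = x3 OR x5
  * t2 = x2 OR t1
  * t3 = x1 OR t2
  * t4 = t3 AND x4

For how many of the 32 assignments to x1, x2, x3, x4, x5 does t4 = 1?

15

t4 = t3 AND x4 must be 1, so both t3 = 1 and x4 = 1.
t3 = x1 OR t2 must be 1, so at least one of x1, t2 is 1.
Enumerating the 32 input combinations, 15 give t4 = 1 and 17 give t4 = 0.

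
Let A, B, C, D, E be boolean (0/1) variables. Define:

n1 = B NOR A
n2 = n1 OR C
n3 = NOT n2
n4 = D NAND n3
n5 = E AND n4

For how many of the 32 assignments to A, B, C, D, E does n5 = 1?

13

n5 = E AND n4 must be 1, so both E = 1 and n4 = 1.
n4 = D NAND n3 must be 1, so at least one of D, n3 is 0.
Enumerating the 32 input combinations, 13 give n5 = 1 and 19 give n5 = 0.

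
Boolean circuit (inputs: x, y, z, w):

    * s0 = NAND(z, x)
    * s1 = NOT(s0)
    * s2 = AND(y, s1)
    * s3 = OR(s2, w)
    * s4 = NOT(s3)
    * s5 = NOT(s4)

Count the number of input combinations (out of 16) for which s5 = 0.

7

s5 = NOT(s4) must be 0, so s4 = 1.
Enumerating the 16 input combinations, 7 give s5 = 0 and 9 give s5 = 1.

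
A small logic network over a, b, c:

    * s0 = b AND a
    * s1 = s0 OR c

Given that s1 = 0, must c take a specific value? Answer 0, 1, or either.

0

s1 = s0 OR c must be 0, so both s0 = 0 and c = 0.
s0 = b AND a must be 0, so at least one of b, a is 0.
Every assignment with s1 = 0 has c = 0; there are 3 such assignment(s).
  a=0, b=0, c=0
  a=0, b=1, c=0
  a=1, b=0, c=0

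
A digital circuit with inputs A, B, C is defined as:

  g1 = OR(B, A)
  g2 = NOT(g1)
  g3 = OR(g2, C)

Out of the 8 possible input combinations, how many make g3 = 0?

3

g3 = OR(g2, C) must be 0, so both g2 = 0 and C = 0.
g2 = NOT(g1) must be 0, so g1 = 1.
Satisfying assignments:
  A=0, B=1, C=0
  A=1, B=0, C=0
  A=1, B=1, C=0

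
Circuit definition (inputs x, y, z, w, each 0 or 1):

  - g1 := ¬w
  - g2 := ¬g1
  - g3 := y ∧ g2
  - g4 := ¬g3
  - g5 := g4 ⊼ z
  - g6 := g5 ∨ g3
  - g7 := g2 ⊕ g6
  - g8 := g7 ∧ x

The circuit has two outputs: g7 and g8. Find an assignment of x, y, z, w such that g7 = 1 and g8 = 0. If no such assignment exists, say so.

Check with x=0 y=1 z=0 w=0:
g1 = ¬w = ¬0 = 1
g2 = ¬g1 = ¬1 = 0
g3 = y ∧ g2 = 1 ∧ 0 = 0
g4 = ¬g3 = ¬0 = 1
g5 = g4 ⊼ z = 1 ⊼ 0 = 1
g6 = g5 ∨ g3 = 1 ∨ 0 = 1
g7 = g2 ⊕ g6 = 0 ⊕ 1 = 1
g8 = g7 ∧ x = 1 ∧ 0 = 0
So g7 = 1 and g8 = 0.

x=0 y=1 z=0 w=0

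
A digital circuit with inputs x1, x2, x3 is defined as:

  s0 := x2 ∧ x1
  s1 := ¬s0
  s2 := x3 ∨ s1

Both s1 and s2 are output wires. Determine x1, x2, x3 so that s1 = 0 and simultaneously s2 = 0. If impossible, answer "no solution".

x1=1 x2=1 x3=0

Check with x1=1 x2=1 x3=0:
s0 = x2 ∧ x1 = 1 ∧ 1 = 1
s1 = ¬s0 = ¬1 = 0
s2 = x3 ∨ s1 = 0 ∨ 0 = 0
So s1 = 0 and s2 = 0.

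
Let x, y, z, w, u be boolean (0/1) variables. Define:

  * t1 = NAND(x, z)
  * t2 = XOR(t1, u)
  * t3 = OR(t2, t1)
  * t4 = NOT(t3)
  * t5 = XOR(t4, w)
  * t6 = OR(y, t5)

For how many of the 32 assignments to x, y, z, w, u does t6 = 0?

8

t6 = OR(y, t5) must be 0, so both y = 0 and t5 = 0.
t5 = XOR(t4, w) must be 0, so t4 and w are equal.
Enumerating the 32 input combinations, 8 give t6 = 0 and 24 give t6 = 1.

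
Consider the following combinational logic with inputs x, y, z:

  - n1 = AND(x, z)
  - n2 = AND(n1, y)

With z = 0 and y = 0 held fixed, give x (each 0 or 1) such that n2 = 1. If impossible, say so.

With z = 0 and y = 0 fixed, none of the 2 settings of x give n2 = 1.
For example, with x=1:
n1 = AND(x, z) = AND(1, 0) = 0
n2 = AND(n1, y) = AND(0, 0) = 0
giving n2 = 0 ≠ 1.

no solution exists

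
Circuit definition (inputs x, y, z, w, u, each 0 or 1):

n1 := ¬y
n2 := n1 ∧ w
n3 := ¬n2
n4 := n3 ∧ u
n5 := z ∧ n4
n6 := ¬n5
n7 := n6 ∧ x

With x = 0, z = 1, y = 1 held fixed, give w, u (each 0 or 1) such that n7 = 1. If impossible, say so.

no solution exists

With x = 0, z = 1, y = 1 fixed, none of the 4 settings of w, u give n7 = 1.
For example, with w=1, u=1:
n1 = ¬y = ¬1 = 0
n2 = n1 ∧ w = 0 ∧ 1 = 0
n3 = ¬n2 = ¬0 = 1
n4 = n3 ∧ u = 1 ∧ 1 = 1
n5 = z ∧ n4 = 1 ∧ 1 = 1
n6 = ¬n5 = ¬1 = 0
n7 = n6 ∧ x = 0 ∧ 0 = 0
giving n7 = 0 ≠ 1.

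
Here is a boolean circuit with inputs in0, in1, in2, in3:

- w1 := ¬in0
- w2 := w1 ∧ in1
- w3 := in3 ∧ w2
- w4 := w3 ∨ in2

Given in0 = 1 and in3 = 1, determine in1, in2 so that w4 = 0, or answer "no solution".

in1=0 in2=0

Check with in0 = 1 and in3 = 1 and in1=0, in2=0:
w1 = ¬in0 = ¬1 = 0
w2 = w1 ∧ in1 = 0 ∧ 0 = 0
w3 = in3 ∧ w2 = 1 ∧ 0 = 0
w4 = w3 ∨ in2 = 0 ∨ 0 = 0
So w4 = 0.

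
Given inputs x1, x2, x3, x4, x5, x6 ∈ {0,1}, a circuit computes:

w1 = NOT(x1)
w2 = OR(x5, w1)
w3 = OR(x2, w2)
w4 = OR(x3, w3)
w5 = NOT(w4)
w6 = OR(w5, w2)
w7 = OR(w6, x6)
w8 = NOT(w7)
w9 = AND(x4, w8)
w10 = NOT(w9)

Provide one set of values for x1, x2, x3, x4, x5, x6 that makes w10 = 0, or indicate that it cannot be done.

x1=1, x2=1, x3=1, x4=1, x5=0, x6=0

w10 = NOT(w9) must be 0, so w9 = 1.
w9 = AND(x4, w8) must be 1, so both x4 = 1 and w8 = 1.
w8 = NOT(w7) must be 1, so w7 = 0.
Check with x1=1, x2=1, x3=1, x4=1, x5=0, x6=0:
w1 = NOT(x1) = NOT 1 = 0
w2 = OR(x5, w1) = OR(0, 0) = 0
w3 = OR(x2, w2) = OR(1, 0) = 1
w4 = OR(x3, w3) = OR(1, 1) = 1
w5 = NOT(w4) = NOT 1 = 0
w6 = OR(w5, w2) = OR(0, 0) = 0
w7 = OR(w6, x6) = OR(0, 0) = 0
w8 = NOT(w7) = NOT 0 = 1
w9 = AND(x4, w8) = AND(1, 1) = 1
w10 = NOT(w9) = NOT 1 = 0
So w10 = 0 as required.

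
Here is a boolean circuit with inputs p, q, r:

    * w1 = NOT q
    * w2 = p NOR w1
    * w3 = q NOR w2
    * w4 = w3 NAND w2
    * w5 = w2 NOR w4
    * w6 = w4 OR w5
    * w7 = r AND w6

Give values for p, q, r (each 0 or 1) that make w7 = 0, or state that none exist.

p=0, q=0, r=0

w7 = r AND w6 must be 0, so at least one of r, w6 is 0.
Check with p=0, q=0, r=0:
w1 = NOT q = NOT 0 = 1
w2 = p NOR w1 = 0 NOR 1 = 0
w3 = q NOR w2 = 0 NOR 0 = 1
w4 = w3 NAND w2 = 1 NAND 0 = 1
w5 = w2 NOR w4 = 0 NOR 1 = 0
w6 = w4 OR w5 = 1 OR 0 = 1
w7 = r AND w6 = 0 AND 1 = 0
So w7 = 0 as required.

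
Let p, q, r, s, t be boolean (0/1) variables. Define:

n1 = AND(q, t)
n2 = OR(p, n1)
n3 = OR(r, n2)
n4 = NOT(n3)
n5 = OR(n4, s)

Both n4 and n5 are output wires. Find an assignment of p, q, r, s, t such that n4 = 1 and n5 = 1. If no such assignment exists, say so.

Check with p=0, q=0, r=0, s=1, t=0:
n1 = AND(q, t) = AND(0, 0) = 0
n2 = OR(p, n1) = OR(0, 0) = 0
n3 = OR(r, n2) = OR(0, 0) = 0
n4 = NOT(n3) = NOT 0 = 1
n5 = OR(n4, s) = OR(1, 1) = 1
So n4 = 1 and n5 = 1.

p=0, q=0, r=0, s=1, t=0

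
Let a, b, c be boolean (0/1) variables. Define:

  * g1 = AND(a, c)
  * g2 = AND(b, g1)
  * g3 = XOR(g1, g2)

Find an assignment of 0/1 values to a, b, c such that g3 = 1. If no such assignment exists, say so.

g3 = XOR(g1, g2) must be 1, so g1 and g2 differ.
Check with a=1, b=0, c=1:
g1 = AND(a, c) = AND(1, 1) = 1
g2 = AND(b, g1) = AND(0, 1) = 0
g3 = XOR(g1, g2) = XOR(1, 0) = 1
So g3 = 1 as required.

a=1, b=0, c=1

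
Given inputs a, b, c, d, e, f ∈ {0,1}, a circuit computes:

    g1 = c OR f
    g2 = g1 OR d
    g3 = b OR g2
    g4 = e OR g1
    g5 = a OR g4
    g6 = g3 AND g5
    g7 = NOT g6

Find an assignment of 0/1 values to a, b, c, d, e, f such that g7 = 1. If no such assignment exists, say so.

a=0 b=1 c=0 d=1 e=0 f=0

Check with a=0 b=1 c=0 d=1 e=0 f=0:
g1 = c OR f = 0 OR 0 = 0
g2 = g1 OR d = 0 OR 1 = 1
g3 = b OR g2 = 1 OR 1 = 1
g4 = e OR g1 = 0 OR 0 = 0
g5 = a OR g4 = 0 OR 0 = 0
g6 = g3 AND g5 = 1 AND 0 = 0
g7 = NOT g6 = NOT 0 = 1
So g7 = 1 as required.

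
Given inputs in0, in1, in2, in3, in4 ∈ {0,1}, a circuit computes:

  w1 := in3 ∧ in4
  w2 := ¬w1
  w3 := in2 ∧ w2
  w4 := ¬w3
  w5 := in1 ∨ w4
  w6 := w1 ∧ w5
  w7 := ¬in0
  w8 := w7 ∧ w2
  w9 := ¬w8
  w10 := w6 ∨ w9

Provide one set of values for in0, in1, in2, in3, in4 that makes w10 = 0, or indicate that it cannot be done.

in0=0, in1=0, in2=1, in3=0, in4=0

Check with in0=0, in1=0, in2=1, in3=0, in4=0:
w1 = in3 ∧ in4 = 0 ∧ 0 = 0
w2 = ¬w1 = ¬0 = 1
w3 = in2 ∧ w2 = 1 ∧ 1 = 1
w4 = ¬w3 = ¬1 = 0
w5 = in1 ∨ w4 = 0 ∨ 0 = 0
w6 = w1 ∧ w5 = 0 ∧ 0 = 0
w7 = ¬in0 = ¬0 = 1
w8 = w7 ∧ w2 = 1 ∧ 1 = 1
w9 = ¬w8 = ¬1 = 0
w10 = w6 ∨ w9 = 0 ∨ 0 = 0
So w10 = 0 as required.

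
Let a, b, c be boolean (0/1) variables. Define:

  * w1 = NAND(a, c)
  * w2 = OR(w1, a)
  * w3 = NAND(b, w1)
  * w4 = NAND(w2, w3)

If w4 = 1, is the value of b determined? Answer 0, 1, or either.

w4 = NAND(w2, w3) must be 1, so at least one of w2, w3 is 0.
Every assignment with w4 = 1 has b = 1; there are 3 such assignment(s).
  a=0, b=1, c=0
  a=0, b=1, c=1
  a=1, b=1, c=0

1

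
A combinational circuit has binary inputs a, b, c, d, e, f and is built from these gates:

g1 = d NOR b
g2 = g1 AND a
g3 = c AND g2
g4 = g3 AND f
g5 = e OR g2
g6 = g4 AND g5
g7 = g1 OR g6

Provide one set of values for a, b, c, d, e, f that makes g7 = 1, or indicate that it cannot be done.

a=1, b=0, c=1, d=0, e=1, f=1

Check with a=1, b=0, c=1, d=0, e=1, f=1:
g1 = d NOR b = 0 NOR 0 = 1
g2 = g1 AND a = 1 AND 1 = 1
g3 = c AND g2 = 1 AND 1 = 1
g4 = g3 AND f = 1 AND 1 = 1
g5 = e OR g2 = 1 OR 1 = 1
g6 = g4 AND g5 = 1 AND 1 = 1
g7 = g1 OR g6 = 1 OR 1 = 1
So g7 = 1 as required.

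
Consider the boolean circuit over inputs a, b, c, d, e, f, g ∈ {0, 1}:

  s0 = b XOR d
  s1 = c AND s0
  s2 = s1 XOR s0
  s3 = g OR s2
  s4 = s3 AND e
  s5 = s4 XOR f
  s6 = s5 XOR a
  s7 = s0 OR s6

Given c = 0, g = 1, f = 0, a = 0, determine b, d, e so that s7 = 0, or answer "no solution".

b=1, d=1, e=0

s7 = s0 OR s6 must be 0, so both s0 = 0 and s6 = 0.
Check with c = 0, g = 1, f = 0, a = 0 and b=1, d=1, e=0:
s0 = b XOR d = 1 XOR 1 = 0
s1 = c AND s0 = 0 AND 0 = 0
s2 = s1 XOR s0 = 0 XOR 0 = 0
s3 = g OR s2 = 1 OR 0 = 1
s4 = s3 AND e = 1 AND 0 = 0
s5 = s4 XOR f = 0 XOR 0 = 0
s6 = s5 XOR a = 0 XOR 0 = 0
s7 = s0 OR s6 = 0 OR 0 = 0
So s7 = 0.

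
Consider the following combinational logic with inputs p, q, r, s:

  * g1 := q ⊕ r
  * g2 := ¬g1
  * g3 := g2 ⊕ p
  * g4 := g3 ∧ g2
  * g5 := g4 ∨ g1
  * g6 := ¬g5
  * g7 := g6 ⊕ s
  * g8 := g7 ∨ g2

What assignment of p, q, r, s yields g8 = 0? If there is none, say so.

p=1 q=0 r=1 s=0

g8 = g7 ∨ g2 must be 0, so both g7 = 0 and g2 = 0.
g7 = g6 ⊕ s must be 0, so g6 and s are equal.
Check with p=1 q=0 r=1 s=0:
g1 = q ⊕ r = 0 ⊕ 1 = 1
g2 = ¬g1 = ¬1 = 0
g3 = g2 ⊕ p = 0 ⊕ 1 = 1
g4 = g3 ∧ g2 = 1 ∧ 0 = 0
g5 = g4 ∨ g1 = 0 ∨ 1 = 1
g6 = ¬g5 = ¬1 = 0
g7 = g6 ⊕ s = 0 ⊕ 0 = 0
g8 = g7 ∨ g2 = 0 ∨ 0 = 0
So g8 = 0 as required.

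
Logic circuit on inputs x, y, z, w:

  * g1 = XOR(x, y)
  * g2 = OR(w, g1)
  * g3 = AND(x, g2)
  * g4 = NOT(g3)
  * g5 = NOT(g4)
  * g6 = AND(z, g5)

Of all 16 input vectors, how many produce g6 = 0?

g6 = AND(z, g5) must be 0, so at least one of z, g5 is 0.
Enumerating the 16 input combinations, 13 give g6 = 0 and 3 give g6 = 1.

13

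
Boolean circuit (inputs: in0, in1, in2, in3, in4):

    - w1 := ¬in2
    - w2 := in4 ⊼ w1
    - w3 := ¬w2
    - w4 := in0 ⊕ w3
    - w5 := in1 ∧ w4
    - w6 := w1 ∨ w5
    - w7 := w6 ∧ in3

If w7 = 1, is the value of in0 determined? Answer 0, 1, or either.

either

Both values of in0 occur among assignments with w7 = 1:
  in0=0: in0=0, in1=0, in2=0, in3=1, in4=0
  in0=1: in0=1, in1=0, in2=0, in3=1, in4=0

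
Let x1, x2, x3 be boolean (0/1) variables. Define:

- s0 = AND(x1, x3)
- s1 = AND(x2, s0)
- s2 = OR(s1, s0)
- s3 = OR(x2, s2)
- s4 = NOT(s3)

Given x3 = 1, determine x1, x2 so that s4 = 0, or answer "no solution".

s4 = NOT(s3) must be 0, so s3 = 1.
s3 = OR(x2, s2) must be 1, so at least one of x2, s2 is 1.
Check with x3 = 1 and x1=0, x2=1:
s0 = AND(x1, x3) = AND(0, 1) = 0
s1 = AND(x2, s0) = AND(1, 0) = 0
s2 = OR(s1, s0) = OR(0, 0) = 0
s3 = OR(x2, s2) = OR(1, 0) = 1
s4 = NOT(s3) = NOT 1 = 0
So s4 = 0.

x1=0, x2=1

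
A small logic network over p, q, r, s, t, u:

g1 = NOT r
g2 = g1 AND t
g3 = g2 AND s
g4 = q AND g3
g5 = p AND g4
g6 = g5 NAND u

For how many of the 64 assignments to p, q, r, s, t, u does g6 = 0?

g6 = g5 NAND u must be 0, so both g5 = 1 and u = 1.
g5 = p AND g4 must be 1, so both p = 1 and g4 = 1.
Enumerating the 64 input combinations, 1 give g6 = 0 and 63 give g6 = 1.

1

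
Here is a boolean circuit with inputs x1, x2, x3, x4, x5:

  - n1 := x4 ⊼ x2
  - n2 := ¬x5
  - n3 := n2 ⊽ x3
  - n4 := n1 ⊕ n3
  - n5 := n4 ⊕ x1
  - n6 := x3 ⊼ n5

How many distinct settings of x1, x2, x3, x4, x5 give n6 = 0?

8

n6 = x3 ⊼ n5 must be 0, so both x3 = 1 and n5 = 1.
Enumerating the 32 input combinations, 8 give n6 = 0 and 24 give n6 = 1.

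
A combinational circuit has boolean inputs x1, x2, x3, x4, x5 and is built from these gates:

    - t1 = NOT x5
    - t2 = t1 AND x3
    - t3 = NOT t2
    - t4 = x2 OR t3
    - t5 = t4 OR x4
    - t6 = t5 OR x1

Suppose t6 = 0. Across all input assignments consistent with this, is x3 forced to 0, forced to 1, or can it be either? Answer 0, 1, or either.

t6 = t5 OR x1 must be 0, so both t5 = 0 and x1 = 0.
Every assignment with t6 = 0 has x3 = 1; there are 1 such assignment(s).
  x1=0, x2=0, x3=1, x4=0, x5=0

1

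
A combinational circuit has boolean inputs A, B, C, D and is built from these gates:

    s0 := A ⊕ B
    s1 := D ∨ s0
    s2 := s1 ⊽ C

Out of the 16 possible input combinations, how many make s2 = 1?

s2 = s1 ⊽ C must be 1, so both s1 = 0 and C = 0.
Satisfying assignments:
  A=0, B=0, C=0, D=0
  A=1, B=1, C=0, D=0

2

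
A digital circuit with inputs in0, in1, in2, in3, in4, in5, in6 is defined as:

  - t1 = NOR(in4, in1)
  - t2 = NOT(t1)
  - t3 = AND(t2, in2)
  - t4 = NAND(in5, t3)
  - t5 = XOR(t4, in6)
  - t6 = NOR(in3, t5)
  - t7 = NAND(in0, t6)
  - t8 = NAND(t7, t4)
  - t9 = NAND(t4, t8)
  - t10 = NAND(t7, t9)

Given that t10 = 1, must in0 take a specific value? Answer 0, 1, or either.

t10 = NAND(t7, t9) must be 1, so at least one of t7, t9 is 0.
Every assignment with t10 = 1 has in0 = 1; there are 16 such assignment(s).

1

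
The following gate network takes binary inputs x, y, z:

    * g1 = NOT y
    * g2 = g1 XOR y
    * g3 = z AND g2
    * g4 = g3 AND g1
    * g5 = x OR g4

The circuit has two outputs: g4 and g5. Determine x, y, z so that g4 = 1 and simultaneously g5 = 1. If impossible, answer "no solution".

Check with x=0, y=0, z=1:
g1 = NOT y = NOT 0 = 1
g2 = g1 XOR y = 1 XOR 0 = 1
g3 = z AND g2 = 1 AND 1 = 1
g4 = g3 AND g1 = 1 AND 1 = 1
g5 = x OR g4 = 0 OR 1 = 1
So g4 = 1 and g5 = 1.

x=0, y=0, z=1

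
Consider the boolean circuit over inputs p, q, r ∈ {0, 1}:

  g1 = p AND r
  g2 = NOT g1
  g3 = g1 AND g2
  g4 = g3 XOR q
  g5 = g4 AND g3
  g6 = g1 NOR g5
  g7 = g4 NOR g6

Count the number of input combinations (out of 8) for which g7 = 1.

1

g7 = g4 NOR g6 must be 1, so both g4 = 0 and g6 = 0.
g4 = g3 XOR q must be 0, so g3 and q are equal.
Enumerating the 8 input combinations, 1 give g7 = 1 and 7 give g7 = 0.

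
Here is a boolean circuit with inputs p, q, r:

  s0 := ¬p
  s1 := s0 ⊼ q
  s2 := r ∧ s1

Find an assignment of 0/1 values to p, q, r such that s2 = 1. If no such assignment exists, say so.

p=1 q=0 r=1

s2 = r ∧ s1 must be 1, so both r = 1 and s1 = 1.
Check with p=1 q=0 r=1:
s0 = ¬p = ¬1 = 0
s1 = s0 ⊼ q = 0 ⊼ 0 = 1
s2 = r ∧ s1 = 1 ∧ 1 = 1
So s2 = 1 as required.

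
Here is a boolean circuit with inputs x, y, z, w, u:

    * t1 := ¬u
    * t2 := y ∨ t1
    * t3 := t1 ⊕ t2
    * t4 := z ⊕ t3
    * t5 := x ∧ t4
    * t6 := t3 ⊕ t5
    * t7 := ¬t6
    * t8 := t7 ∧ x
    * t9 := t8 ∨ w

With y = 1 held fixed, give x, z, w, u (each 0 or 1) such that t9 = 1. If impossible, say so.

t9 = t8 ∨ w must be 1, so at least one of t8, w is 1.
Check with y = 1 and x=1, z=0, w=1, u=1:
t1 = ¬u = ¬1 = 0
t2 = y ∨ t1 = 1 ∨ 0 = 1
t3 = t1 ⊕ t2 = 0 ⊕ 1 = 1
t4 = z ⊕ t3 = 0 ⊕ 1 = 1
t5 = x ∧ t4 = 1 ∧ 1 = 1
t6 = t3 ⊕ t5 = 1 ⊕ 1 = 0
t7 = ¬t6 = ¬0 = 1
t8 = t7 ∧ x = 1 ∧ 1 = 1
t9 = t8 ∨ w = 1 ∨ 1 = 1
So t9 = 1.

x=1, z=0, w=1, u=1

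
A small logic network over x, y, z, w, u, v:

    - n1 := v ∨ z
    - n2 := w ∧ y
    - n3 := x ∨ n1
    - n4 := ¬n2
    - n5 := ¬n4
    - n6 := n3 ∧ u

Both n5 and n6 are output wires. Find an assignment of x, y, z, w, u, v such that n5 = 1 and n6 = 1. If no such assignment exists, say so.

x=1, y=1, z=1, w=1, u=1, v=0

Check with x=1, y=1, z=1, w=1, u=1, v=0:
n1 = v ∨ z = 0 ∨ 1 = 1
n2 = w ∧ y = 1 ∧ 1 = 1
n3 = x ∨ n1 = 1 ∨ 1 = 1
n4 = ¬n2 = ¬1 = 0
n5 = ¬n4 = ¬0 = 1
n6 = n3 ∧ u = 1 ∧ 1 = 1
So n5 = 1 and n6 = 1.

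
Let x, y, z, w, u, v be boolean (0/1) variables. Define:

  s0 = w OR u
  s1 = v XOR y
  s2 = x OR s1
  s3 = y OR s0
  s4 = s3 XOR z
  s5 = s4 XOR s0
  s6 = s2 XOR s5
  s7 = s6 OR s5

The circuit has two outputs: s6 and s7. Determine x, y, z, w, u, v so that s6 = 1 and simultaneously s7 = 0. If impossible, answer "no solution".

no solution exists

Across all 64 input combinations, none give both s6 = 1 and s7 = 0.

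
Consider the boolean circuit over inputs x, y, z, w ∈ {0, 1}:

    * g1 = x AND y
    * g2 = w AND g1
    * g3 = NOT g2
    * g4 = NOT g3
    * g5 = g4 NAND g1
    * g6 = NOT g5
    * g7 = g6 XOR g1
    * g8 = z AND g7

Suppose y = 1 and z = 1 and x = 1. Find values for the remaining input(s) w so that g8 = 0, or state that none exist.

Check with y = 1 and z = 1 and x = 1 and w=1:
g1 = x AND y = 1 AND 1 = 1
g2 = w AND g1 = 1 AND 1 = 1
g3 = NOT g2 = NOT 1 = 0
g4 = NOT g3 = NOT 0 = 1
g5 = g4 NAND g1 = 1 NAND 1 = 0
g6 = NOT g5 = NOT 0 = 1
g7 = g6 XOR g1 = 1 XOR 1 = 0
g8 = z AND g7 = 1 AND 0 = 0
So g8 = 0.

w=1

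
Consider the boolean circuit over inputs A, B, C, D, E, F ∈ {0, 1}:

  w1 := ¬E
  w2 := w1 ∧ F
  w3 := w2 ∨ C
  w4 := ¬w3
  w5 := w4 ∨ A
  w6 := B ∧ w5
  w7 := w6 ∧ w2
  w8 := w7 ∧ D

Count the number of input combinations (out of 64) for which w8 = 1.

2

w8 = w7 ∧ D must be 1, so both w7 = 1 and D = 1.
Enumerating the 64 input combinations, 2 give w8 = 1 and 62 give w8 = 0.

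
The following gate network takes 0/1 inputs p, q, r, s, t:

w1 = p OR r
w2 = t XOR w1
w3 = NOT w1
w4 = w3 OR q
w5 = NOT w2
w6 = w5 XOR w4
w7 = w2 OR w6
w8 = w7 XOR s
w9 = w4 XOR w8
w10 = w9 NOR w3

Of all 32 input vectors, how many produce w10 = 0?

20

w10 = w9 NOR w3 must be 0, so at least one of w9, w3 is 1.
Enumerating the 32 input combinations, 20 give w10 = 0 and 12 give w10 = 1.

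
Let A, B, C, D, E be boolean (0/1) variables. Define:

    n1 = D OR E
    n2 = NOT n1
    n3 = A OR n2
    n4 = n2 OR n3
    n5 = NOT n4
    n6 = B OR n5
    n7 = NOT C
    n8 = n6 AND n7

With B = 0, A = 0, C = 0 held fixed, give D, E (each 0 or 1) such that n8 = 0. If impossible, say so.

D=0, E=0

Check with B = 0, A = 0, C = 0 and D=0, E=0:
n1 = D OR E = 0 OR 0 = 0
n2 = NOT n1 = NOT 0 = 1
n3 = A OR n2 = 0 OR 1 = 1
n4 = n2 OR n3 = 1 OR 1 = 1
n5 = NOT n4 = NOT 1 = 0
n6 = B OR n5 = 0 OR 0 = 0
n7 = NOT C = NOT 0 = 1
n8 = n6 AND n7 = 0 AND 1 = 0
So n8 = 0.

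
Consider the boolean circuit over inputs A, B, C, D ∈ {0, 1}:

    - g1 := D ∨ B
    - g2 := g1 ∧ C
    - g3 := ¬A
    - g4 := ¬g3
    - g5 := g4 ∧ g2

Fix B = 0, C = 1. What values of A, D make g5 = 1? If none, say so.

Check with B = 0, C = 1 and A=1, D=1:
g1 = D ∨ B = 1 ∨ 0 = 1
g2 = g1 ∧ C = 1 ∧ 1 = 1
g3 = ¬A = ¬1 = 0
g4 = ¬g3 = ¬0 = 1
g5 = g4 ∧ g2 = 1 ∧ 1 = 1
So g5 = 1.

A=1, D=1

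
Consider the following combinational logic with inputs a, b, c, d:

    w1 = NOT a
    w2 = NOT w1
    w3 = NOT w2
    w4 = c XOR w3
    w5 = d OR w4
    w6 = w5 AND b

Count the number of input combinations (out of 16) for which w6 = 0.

w6 = w5 AND b must be 0, so at least one of w5, b is 0.
Enumerating the 16 input combinations, 10 give w6 = 0 and 6 give w6 = 1.

10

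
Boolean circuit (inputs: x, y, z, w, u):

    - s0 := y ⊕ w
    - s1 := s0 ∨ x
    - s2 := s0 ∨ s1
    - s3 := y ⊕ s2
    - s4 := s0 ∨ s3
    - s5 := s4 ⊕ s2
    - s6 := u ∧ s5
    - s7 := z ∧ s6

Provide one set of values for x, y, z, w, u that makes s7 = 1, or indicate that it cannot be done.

x=0 y=1 z=1 w=1 u=1

s7 = z ∧ s6 must be 1, so both z = 1 and s6 = 1.
s6 = u ∧ s5 must be 1, so both u = 1 and s5 = 1.
Check with x=0 y=1 z=1 w=1 u=1:
s0 = y ⊕ w = 1 ⊕ 1 = 0
s1 = s0 ∨ x = 0 ∨ 0 = 0
s2 = s0 ∨ s1 = 0 ∨ 0 = 0
s3 = y ⊕ s2 = 1 ⊕ 0 = 1
s4 = s0 ∨ s3 = 0 ∨ 1 = 1
s5 = s4 ⊕ s2 = 1 ⊕ 0 = 1
s6 = u ∧ s5 = 1 ∧ 1 = 1
s7 = z ∧ s6 = 1 ∧ 1 = 1
So s7 = 1 as required.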